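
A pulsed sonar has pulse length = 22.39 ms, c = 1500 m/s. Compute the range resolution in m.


dR = c*tau/2 = 1500 * 22.39e-3 / 2 = 16.7925

16.7925 m


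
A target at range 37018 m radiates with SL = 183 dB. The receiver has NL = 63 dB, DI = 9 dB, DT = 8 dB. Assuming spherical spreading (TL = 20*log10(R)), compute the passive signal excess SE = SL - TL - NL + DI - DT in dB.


29.63 dB


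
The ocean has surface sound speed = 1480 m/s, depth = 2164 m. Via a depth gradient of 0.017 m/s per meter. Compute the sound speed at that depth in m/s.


c = 1480 + 0.017 * 2164 = 1516.788

1516.788 m/s


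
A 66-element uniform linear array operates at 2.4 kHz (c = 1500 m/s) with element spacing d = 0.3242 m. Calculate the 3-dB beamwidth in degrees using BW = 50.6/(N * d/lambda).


1.48 deg


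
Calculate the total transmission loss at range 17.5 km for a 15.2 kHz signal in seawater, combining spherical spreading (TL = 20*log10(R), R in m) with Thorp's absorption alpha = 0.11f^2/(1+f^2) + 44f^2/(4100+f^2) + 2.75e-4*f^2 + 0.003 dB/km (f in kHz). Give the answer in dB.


Step 1 (Thorp): alpha = 0.11*231.04/(1+231.04) + 44*231.04/(4100+231.04) + 2.75e-4*231.04 + 0.003 = 2.5232 dB/km
Step 2: TL_spread = 20*log10(17500) = 84.86 dB
Step 3: TL_abs = alpha*R = 2.5232 * 17.5 = 44.16 dB
Step 4: TL_total = 84.86 + 44.16 = 129.02

129.02 dB


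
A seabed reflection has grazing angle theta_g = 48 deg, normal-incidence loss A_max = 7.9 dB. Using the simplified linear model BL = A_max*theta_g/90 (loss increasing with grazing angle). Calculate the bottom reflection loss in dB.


BL = A_max * theta_g / 90 = 7.9 * 48 / 90 = 4.21

4.21 dB


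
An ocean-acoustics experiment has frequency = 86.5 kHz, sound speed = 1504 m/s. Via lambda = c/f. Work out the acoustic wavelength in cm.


1.74 cm


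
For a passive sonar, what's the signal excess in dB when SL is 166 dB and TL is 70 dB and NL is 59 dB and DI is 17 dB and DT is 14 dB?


40 dB


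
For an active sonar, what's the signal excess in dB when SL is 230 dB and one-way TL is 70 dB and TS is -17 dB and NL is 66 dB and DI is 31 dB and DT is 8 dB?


30 dB


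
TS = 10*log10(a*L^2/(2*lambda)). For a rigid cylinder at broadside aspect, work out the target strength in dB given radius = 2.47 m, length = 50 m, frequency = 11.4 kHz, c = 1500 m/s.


43.7 dB


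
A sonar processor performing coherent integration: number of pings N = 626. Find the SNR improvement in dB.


Gain = 10*log10(626) = 27.97

27.97 dB


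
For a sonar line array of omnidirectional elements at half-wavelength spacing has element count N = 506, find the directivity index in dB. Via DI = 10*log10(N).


DI = 10*log10(506) = 27.04

27.04 dB


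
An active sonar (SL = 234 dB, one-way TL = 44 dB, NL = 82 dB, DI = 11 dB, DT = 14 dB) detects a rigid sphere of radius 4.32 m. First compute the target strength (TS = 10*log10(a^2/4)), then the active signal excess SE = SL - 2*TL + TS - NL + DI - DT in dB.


Step 1: TS = 10*log10(4.32^2/4) = 6.69 dB
Step 2: SE = SL - 2*TL + TS - NL + DI - DT = 234 - 2*44 + (6.69) - 82 + 11 - 14 = 67.69

67.69 dB


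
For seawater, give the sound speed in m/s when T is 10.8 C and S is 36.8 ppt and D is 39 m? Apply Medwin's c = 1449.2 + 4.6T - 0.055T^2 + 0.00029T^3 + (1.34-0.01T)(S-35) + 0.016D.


c = 1449.2 + 4.6*10.8 - 0.055*10.8^2 + 0.00029*10.8^3 + (1.34 - 0.01*10.8)*(36.8 - 35) + 0.016*39 = 1495.67

1495.67 m/s


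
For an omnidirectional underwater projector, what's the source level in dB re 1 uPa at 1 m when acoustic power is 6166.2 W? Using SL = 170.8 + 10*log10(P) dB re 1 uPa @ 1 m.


SL = 170.8 + 10*log10(6166.2) = 170.8 + 37.9 = 208.7

208.7 dB


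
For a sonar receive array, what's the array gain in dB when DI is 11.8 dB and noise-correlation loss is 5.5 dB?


6.3 dB


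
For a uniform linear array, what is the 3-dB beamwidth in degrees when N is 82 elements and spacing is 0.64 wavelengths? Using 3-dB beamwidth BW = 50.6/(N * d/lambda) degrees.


BW = 50.6 / (82 * 0.64) = 50.6 / 52.48 = 0.96

0.96 deg


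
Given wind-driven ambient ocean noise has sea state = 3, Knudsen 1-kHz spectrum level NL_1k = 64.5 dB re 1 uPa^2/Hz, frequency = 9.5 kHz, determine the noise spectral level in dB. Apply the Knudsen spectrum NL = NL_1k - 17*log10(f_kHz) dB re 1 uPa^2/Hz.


47.88 dB


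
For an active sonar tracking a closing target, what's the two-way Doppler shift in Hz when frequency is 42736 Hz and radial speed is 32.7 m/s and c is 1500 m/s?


fd = 2*f*v/c = 2 * 42736 * 32.7 / 1500 = 1863.29

1863.29 Hz


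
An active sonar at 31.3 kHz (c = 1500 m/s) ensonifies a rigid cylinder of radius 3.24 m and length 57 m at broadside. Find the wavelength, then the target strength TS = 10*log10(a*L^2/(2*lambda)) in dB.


Step 1: lambda = c/f = 1500/31300 = 0.04792 m
Step 2: TS = 10*log10(a*L^2/(2*lambda)) = 10*log10(3.24*57^2/(2*0.04792)) = 50.41

50.41 dB


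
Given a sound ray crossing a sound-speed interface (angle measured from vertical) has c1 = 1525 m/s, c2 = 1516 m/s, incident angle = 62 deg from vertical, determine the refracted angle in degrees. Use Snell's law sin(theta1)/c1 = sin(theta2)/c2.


sin(theta2) = (c2/c1)*sin(theta1) = (1516/1525)*sin(62 deg) = 0.87774
theta2 = arcsin(0.87774) = 61.37

61.37 deg


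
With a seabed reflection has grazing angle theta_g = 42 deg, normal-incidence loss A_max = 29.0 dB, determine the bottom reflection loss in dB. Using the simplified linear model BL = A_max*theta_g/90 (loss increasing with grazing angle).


BL = A_max * theta_g / 90 = 29.0 * 42 / 90 = 13.53

13.53 dB


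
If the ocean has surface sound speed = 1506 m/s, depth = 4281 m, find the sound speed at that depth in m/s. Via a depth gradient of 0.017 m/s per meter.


c = 1506 + 0.017 * 4281 = 1578.777

1578.777 m/s


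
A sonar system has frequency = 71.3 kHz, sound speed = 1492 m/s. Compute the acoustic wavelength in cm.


lambda = c/f = 1492 / 71300 = 0.0209 m = 2.09 cm

2.09 cm


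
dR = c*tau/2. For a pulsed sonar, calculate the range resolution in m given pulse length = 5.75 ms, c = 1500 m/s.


dR = c*tau/2 = 1500 * 5.75e-3 / 2 = 4.3125

4.3125 m


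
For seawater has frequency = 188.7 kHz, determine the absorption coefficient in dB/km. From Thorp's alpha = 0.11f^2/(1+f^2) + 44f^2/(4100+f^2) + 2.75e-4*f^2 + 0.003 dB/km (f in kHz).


f^2 = 35607.69
alpha = 0.11*35607.69/(1+35607.69) + 44*35607.69/(4100+35607.69) + 2.75e-4*35607.69 + 0.003 = 49.362

49.362 dB/km


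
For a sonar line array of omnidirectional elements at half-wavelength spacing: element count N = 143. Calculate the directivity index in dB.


DI = 10*log10(143) = 21.55

21.55 dB


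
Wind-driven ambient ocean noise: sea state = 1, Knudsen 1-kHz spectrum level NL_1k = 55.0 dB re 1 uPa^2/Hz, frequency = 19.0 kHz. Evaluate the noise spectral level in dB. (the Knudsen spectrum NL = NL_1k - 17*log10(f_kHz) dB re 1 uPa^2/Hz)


33.26 dB


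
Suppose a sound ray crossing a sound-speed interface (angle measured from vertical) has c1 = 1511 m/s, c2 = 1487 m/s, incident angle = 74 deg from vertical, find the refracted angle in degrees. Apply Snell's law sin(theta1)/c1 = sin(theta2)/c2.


sin(theta2) = (c2/c1)*sin(theta1) = (1487/1511)*sin(74 deg) = 0.94599
theta2 = arcsin(0.94599) = 71.08

71.08 deg


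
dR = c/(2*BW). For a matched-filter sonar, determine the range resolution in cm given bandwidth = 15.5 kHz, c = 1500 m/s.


4.84 cm


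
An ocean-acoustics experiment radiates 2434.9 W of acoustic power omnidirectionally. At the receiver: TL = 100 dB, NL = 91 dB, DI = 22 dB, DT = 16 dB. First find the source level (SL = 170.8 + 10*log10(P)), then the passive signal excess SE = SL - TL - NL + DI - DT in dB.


Step 1: SL = 170.8 + 10*log10(2434.9) = 204.66 dB
Step 2: SE = SL - TL - NL + DI - DT = 204.66 - 100 - 91 + 22 - 16 = 19.66

19.66 dB


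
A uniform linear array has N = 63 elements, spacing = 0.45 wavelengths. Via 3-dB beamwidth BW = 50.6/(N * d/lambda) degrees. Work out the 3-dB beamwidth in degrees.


BW = 50.6 / (63 * 0.45) = 50.6 / 28.35 = 1.78

1.78 deg


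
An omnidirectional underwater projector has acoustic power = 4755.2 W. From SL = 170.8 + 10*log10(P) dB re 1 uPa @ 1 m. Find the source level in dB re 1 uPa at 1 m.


SL = 170.8 + 10*log10(4755.2) = 170.8 + 36.77 = 207.57

207.57 dB


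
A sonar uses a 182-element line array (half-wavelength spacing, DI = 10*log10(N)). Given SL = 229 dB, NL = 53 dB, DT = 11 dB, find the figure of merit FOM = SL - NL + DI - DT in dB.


Step 1: DI = 10*log10(182) = 22.6 dB
Step 2: FOM = SL - NL + DI - DT = 229 - 53 + 22.6 - 11 = 187.6

187.6 dB


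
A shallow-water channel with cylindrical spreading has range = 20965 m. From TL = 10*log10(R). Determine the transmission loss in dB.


43.21 dB


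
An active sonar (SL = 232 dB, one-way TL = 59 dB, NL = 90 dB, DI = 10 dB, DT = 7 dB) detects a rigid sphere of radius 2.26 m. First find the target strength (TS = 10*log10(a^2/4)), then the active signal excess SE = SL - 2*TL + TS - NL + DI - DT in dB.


Step 1: TS = 10*log10(2.26^2/4) = 1.06 dB
Step 2: SE = SL - 2*TL + TS - NL + DI - DT = 232 - 2*59 + (1.06) - 90 + 10 - 7 = 28.06

28.06 dB


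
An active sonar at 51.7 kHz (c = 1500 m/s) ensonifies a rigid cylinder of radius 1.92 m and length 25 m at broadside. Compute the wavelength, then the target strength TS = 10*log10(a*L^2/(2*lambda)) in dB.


Step 1: lambda = c/f = 1500/51700 = 0.02901 m
Step 2: TS = 10*log10(a*L^2/(2*lambda)) = 10*log10(1.92*25^2/(2*0.02901)) = 43.16

43.16 dB


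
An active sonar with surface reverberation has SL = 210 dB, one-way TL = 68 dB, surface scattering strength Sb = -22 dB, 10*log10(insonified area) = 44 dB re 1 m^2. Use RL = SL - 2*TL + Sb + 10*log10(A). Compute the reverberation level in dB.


RL = SL - 2*TL + Sb + 10*log10(A) = 210 - 2*68 + (-22) + 44 = 96

96 dB


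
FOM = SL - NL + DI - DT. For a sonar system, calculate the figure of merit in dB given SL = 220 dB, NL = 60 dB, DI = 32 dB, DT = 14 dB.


178 dB


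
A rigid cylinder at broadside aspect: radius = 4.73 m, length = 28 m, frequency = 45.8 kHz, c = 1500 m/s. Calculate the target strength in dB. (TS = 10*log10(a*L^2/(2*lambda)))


47.53 dB


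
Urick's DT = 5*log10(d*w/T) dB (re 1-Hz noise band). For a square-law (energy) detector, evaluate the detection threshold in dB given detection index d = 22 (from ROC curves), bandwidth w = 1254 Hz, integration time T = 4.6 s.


18.89 dB


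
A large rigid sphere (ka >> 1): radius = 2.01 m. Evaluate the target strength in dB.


TS = 10*log10(2.01^2 / 4) = 10*log10(1.010025) = 0.04

0.04 dB


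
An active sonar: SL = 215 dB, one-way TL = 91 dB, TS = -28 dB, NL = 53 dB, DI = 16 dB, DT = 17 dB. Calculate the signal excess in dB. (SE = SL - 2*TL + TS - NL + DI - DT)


SE = SL - 2*TL + TS - NL + DI - DT = 215 - 2*91 + (-28) - 53 + 16 - 17 = -49

-49 dB


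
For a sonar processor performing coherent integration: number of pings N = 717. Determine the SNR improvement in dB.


Gain = 10*log10(717) = 28.56

28.56 dB


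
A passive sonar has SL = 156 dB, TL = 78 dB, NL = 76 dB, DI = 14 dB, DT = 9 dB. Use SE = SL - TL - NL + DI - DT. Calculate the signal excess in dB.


7 dB


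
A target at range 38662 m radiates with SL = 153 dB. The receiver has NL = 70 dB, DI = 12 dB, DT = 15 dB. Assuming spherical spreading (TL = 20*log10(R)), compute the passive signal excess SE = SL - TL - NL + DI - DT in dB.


Step 1: TL = 20*log10(38662) = 91.75 dB
Step 2: SE = 153 - 91.75 - 70 + 12 - 15 = -11.75

-11.75 dB


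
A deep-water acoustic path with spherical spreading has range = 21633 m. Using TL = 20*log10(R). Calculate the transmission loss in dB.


TL = 20*log10(21633) = 86.7

86.7 dB


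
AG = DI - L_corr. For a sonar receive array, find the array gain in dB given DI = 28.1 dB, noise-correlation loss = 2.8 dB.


AG = DI - L_corr = 28.1 - 2.8 = 25.3

25.3 dB


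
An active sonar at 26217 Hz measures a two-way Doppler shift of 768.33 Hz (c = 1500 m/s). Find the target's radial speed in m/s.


From fd = 2*f*v/c, v = c*fd/(2*f) = 1500 * 768.33 / (2*26217) = 21.98

21.98 m/s


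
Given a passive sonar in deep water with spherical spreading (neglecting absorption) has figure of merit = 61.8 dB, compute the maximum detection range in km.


At max range FOM = TL, so 20*log10(R) = 61.8
R = 10^(61.8/20) = 1230.27 m = 1.23 km

1.23 km


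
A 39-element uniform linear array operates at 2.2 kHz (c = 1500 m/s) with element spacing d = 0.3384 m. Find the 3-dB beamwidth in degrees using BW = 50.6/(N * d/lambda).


2.61 deg


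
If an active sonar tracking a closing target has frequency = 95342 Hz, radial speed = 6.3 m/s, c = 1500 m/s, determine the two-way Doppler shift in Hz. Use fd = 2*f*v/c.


800.87 Hz


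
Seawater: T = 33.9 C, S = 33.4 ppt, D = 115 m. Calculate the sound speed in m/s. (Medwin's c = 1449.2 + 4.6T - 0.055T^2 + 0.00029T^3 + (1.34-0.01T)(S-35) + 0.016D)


c = 1449.2 + 4.6*33.9 - 0.055*33.9^2 + 0.00029*33.9^3 + (1.34 - 0.01*33.9)*(33.4 - 35) + 0.016*115 = 1553.47

1553.47 m/s


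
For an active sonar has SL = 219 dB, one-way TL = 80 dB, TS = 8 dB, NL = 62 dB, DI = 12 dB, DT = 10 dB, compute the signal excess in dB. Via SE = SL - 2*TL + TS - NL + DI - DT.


SE = SL - 2*TL + TS - NL + DI - DT = 219 - 2*80 + (8) - 62 + 12 - 10 = 7

7 dB


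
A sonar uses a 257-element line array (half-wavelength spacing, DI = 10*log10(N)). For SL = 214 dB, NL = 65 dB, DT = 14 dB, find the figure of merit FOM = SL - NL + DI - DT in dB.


159.1 dB


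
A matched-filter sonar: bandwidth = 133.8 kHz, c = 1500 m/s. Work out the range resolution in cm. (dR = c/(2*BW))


dR = c/(2*BW) = 1500 / (2 * 133.8e3) = 0.0056 m = 0.56 cm

0.56 cm


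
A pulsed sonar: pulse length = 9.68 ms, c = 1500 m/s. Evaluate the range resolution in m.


dR = c*tau/2 = 1500 * 9.68e-3 / 2 = 7.26

7.26 m


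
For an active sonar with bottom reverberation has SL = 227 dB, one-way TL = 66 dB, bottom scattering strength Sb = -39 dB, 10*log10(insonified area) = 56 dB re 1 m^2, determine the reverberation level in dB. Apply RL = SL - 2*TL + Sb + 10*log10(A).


RL = SL - 2*TL + Sb + 10*log10(A) = 227 - 2*66 + (-39) + 56 = 112

112 dB


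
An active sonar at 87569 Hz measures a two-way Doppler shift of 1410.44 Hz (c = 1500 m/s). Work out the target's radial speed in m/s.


From fd = 2*f*v/c, v = c*fd/(2*f) = 1500 * 1410.44 / (2*87569) = 12.08

12.08 m/s


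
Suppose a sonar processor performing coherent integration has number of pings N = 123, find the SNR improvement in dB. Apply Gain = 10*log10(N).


Gain = 10*log10(123) = 20.9

20.9 dB


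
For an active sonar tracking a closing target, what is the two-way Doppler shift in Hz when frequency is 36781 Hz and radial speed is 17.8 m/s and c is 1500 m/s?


872.94 Hz


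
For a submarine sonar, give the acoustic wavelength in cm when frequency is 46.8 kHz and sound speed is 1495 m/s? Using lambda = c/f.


3.19 cm


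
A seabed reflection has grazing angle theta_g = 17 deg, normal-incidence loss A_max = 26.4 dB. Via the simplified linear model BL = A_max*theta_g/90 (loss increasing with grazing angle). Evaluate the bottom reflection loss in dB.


BL = A_max * theta_g / 90 = 26.4 * 17 / 90 = 4.99

4.99 dB


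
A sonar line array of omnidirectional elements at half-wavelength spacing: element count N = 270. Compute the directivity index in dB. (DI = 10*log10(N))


24.31 dB


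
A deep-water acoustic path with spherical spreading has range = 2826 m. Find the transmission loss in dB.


TL = 20*log10(2826) = 69.02

69.02 dB


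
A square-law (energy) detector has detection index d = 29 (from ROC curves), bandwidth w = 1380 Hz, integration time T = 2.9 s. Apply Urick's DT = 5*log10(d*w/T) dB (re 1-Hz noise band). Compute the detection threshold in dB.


DT = 5*log10(d*w/T) = 5*log10(29 * 1380 / 2.9) = 5*log10(13800.0) = 20.7

20.7 dB


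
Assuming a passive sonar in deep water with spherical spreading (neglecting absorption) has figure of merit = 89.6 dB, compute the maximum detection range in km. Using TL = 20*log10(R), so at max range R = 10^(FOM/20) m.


30.2 km


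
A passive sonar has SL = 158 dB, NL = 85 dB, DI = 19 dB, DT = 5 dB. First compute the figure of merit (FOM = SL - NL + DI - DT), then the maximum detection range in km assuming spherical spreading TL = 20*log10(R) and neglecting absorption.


Step 1: FOM = SL - NL + DI - DT = 158 - 85 + 19 - 5 = 87 dB
Step 2: at max range FOM = TL = 20*log10(R), so R = 10^(87/20) = 22387.21 m = 22.39 km

22.39 km


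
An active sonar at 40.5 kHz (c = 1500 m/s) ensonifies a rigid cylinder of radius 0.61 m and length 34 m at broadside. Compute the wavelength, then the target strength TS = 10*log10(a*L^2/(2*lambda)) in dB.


Step 1: lambda = c/f = 1500/40500 = 0.03704 m
Step 2: TS = 10*log10(a*L^2/(2*lambda)) = 10*log10(0.61*34^2/(2*0.03704)) = 39.79

39.79 dB


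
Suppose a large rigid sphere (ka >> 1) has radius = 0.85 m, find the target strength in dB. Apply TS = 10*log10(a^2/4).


TS = 10*log10(0.85^2 / 4) = 10*log10(0.180625) = -7.43

-7.43 dB


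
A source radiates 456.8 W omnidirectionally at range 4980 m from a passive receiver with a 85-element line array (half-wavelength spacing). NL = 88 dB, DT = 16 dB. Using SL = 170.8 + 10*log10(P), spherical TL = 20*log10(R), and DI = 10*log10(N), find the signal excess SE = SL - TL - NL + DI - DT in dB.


Step 1: SL = 170.8 + 10*log10(456.8) = 197.4 dB
Step 2: TL = 20*log10(4980) = 73.94 dB
Step 3: DI = 10*log10(85) = 19.29 dB
Step 4: SE = SL - TL - NL + DI - DT = 197.4 - 73.94 - 88 + 19.29 - 16 = 38.75

38.75 dB


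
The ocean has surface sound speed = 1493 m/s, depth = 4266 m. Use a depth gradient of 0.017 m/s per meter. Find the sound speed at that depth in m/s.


c = 1493 + 0.017 * 4266 = 1565.522

1565.522 m/s


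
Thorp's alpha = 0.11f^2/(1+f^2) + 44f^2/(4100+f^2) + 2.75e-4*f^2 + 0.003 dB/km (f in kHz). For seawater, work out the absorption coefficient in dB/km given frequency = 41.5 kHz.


13.602 dB/km


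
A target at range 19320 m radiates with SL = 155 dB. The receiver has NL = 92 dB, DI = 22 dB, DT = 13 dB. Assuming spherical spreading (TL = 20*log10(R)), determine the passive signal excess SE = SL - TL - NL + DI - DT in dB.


-13.72 dB


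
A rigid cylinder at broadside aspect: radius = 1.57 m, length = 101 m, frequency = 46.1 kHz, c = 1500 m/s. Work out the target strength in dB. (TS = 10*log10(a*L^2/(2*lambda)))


lambda = 1500/46100 = 0.03254 m
TS = 10*log10(1.57*101^2/(2*0.03254)) = 53.91

53.91 dB


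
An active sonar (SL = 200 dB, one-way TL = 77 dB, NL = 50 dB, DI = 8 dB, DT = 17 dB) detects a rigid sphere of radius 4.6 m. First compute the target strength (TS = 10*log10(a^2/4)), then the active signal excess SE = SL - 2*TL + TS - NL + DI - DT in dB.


Step 1: TS = 10*log10(4.6^2/4) = 7.23 dB
Step 2: SE = SL - 2*TL + TS - NL + DI - DT = 200 - 2*77 + (7.23) - 50 + 8 - 17 = -5.77

-5.77 dB


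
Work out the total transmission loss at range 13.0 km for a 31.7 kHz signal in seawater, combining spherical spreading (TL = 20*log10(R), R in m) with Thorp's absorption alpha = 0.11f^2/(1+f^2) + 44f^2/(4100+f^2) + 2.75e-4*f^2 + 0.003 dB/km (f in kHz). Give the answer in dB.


199.94 dB


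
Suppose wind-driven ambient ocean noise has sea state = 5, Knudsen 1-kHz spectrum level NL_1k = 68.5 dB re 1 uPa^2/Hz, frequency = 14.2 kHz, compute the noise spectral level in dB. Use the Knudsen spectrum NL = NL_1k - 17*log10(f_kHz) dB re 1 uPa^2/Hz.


48.91 dB


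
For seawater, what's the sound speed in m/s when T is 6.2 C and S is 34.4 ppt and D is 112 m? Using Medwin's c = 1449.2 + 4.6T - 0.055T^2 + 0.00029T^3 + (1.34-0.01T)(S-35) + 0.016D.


1476.7 m/s


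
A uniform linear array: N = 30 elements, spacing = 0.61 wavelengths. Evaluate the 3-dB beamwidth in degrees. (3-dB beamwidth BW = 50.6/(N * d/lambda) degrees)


BW = 50.6 / (30 * 0.61) = 50.6 / 18.3 = 2.77

2.77 deg


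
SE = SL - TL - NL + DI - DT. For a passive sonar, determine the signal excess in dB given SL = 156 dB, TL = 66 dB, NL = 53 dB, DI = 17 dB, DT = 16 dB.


SE = SL - TL - NL + DI - DT = 156 - 66 - 53 + 17 - 16 = 38

38 dB


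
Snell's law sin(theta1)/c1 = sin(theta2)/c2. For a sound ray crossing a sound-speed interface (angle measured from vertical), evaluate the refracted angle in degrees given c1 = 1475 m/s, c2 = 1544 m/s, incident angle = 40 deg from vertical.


sin(theta2) = (c2/c1)*sin(theta1) = (1544/1475)*sin(40 deg) = 0.67286
theta2 = arcsin(0.67286) = 42.29

42.29 deg


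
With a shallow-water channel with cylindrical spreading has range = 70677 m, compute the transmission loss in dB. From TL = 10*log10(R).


48.49 dB


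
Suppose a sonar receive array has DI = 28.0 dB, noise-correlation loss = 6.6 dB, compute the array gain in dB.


21.4 dB


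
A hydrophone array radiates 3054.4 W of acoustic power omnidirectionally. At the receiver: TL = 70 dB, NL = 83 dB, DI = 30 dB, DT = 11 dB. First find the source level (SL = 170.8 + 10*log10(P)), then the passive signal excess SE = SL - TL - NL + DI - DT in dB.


Step 1: SL = 170.8 + 10*log10(3054.4) = 205.65 dB
Step 2: SE = SL - TL - NL + DI - DT = 205.65 - 70 - 83 + 30 - 11 = 71.65

71.65 dB


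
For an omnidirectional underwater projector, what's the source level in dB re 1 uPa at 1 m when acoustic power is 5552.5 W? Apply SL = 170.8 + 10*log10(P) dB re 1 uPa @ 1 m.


SL = 170.8 + 10*log10(5552.5) = 170.8 + 37.44 = 208.24

208.24 dB


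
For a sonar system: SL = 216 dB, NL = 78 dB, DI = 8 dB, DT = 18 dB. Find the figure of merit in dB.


FOM = SL - NL + DI - DT = 216 - 78 + 8 - 18 = 128

128 dB


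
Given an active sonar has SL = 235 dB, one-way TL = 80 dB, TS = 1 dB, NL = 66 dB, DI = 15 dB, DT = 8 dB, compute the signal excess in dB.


SE = SL - 2*TL + TS - NL + DI - DT = 235 - 2*80 + (1) - 66 + 15 - 8 = 17

17 dB


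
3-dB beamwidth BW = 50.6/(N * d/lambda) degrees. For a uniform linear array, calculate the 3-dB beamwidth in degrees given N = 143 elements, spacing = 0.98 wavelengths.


BW = 50.6 / (143 * 0.98) = 50.6 / 140.14 = 0.36

0.36 deg


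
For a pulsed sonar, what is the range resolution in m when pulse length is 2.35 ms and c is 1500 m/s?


1.7625 m


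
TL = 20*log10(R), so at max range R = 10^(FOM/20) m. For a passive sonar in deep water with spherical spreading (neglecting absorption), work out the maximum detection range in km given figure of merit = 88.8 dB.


27.54 km


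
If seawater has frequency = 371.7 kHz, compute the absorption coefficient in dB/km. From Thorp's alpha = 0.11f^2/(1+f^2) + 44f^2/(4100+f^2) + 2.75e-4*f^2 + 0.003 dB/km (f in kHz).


80.839 dB/km


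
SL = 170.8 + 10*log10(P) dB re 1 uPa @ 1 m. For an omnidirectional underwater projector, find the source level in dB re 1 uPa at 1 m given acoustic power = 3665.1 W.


206.44 dB


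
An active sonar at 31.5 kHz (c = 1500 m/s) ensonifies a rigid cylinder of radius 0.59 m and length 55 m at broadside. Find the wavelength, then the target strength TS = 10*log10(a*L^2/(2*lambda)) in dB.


Step 1: lambda = c/f = 1500/31500 = 0.04762 m
Step 2: TS = 10*log10(a*L^2/(2*lambda)) = 10*log10(0.59*55^2/(2*0.04762)) = 42.73

42.73 dB


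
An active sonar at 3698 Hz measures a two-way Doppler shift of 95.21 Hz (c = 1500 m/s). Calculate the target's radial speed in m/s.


From fd = 2*f*v/c, v = c*fd/(2*f) = 1500 * 95.21 / (2*3698) = 19.31

19.31 m/s


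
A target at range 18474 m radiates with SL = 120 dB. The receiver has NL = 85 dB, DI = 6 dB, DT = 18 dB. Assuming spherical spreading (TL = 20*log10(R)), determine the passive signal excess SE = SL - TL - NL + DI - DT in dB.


Step 1: TL = 20*log10(18474) = 85.33 dB
Step 2: SE = 120 - 85.33 - 85 + 6 - 18 = -62.33

-62.33 dB


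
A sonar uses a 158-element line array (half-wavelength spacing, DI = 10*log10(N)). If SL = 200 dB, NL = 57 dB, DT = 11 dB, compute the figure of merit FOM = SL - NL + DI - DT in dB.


Step 1: DI = 10*log10(158) = 21.99 dB
Step 2: FOM = SL - NL + DI - DT = 200 - 57 + 21.99 - 11 = 153.99

153.99 dB


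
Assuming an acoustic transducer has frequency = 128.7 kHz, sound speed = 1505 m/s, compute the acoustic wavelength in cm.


lambda = c/f = 1505 / 128700 = 0.0117 m = 1.17 cm

1.17 cm


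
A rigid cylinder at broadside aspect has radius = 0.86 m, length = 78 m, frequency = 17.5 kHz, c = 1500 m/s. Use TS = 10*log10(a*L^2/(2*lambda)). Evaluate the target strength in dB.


lambda = 1500/17500 = 0.08571 m
TS = 10*log10(0.86*78^2/(2*0.08571)) = 44.85

44.85 dB


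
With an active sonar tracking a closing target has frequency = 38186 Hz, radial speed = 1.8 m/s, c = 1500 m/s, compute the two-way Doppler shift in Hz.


fd = 2*f*v/c = 2 * 38186 * 1.8 / 1500 = 91.65

91.65 Hz


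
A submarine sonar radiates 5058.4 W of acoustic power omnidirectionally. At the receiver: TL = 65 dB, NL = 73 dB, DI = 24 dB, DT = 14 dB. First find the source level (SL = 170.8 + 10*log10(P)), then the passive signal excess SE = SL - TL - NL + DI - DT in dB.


Step 1: SL = 170.8 + 10*log10(5058.4) = 207.84 dB
Step 2: SE = SL - TL - NL + DI - DT = 207.84 - 65 - 73 + 24 - 14 = 79.84

79.84 dB


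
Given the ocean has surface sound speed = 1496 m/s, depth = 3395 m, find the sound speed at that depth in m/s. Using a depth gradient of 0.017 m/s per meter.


c = 1496 + 0.017 * 3395 = 1553.715

1553.715 m/s


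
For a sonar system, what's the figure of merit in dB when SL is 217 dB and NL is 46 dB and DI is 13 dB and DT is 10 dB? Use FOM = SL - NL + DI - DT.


FOM = SL - NL + DI - DT = 217 - 46 + 13 - 10 = 174

174 dB


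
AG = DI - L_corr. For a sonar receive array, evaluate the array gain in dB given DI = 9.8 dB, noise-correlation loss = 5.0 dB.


AG = DI - L_corr = 9.8 - 5.0 = 4.8

4.8 dB


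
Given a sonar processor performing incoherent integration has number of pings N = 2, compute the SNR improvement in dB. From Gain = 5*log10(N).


Gain = 5*log10(2) = 1.51

1.51 dB


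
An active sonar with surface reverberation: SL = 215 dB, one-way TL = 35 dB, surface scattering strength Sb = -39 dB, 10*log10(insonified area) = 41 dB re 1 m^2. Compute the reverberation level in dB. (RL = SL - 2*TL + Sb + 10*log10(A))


147 dB


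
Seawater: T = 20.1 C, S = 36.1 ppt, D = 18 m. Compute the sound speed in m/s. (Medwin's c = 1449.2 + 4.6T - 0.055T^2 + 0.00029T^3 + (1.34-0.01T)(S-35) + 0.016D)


c = 1449.2 + 4.6*20.1 - 0.055*20.1^2 + 0.00029*20.1^3 + (1.34 - 0.01*20.1)*(36.1 - 35) + 0.016*18 = 1523.34

1523.34 m/s


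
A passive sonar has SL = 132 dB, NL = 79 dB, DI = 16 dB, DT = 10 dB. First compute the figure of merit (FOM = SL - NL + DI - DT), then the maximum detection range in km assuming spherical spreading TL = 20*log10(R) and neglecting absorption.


Step 1: FOM = SL - NL + DI - DT = 132 - 79 + 16 - 10 = 59 dB
Step 2: at max range FOM = TL = 20*log10(R), so R = 10^(59/20) = 891.25 m = 0.89 km

0.89 km


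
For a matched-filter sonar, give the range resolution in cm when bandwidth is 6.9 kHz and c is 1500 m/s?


dR = c/(2*BW) = 1500 / (2 * 6.9e3) = 0.1087 m = 10.87 cm

10.87 cm


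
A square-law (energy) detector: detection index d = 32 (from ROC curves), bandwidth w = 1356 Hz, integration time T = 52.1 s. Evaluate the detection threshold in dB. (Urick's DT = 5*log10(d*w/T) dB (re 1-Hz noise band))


14.6 dB


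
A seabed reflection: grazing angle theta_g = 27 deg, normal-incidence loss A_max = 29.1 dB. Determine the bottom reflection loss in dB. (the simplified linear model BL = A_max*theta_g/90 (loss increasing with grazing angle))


BL = A_max * theta_g / 90 = 29.1 * 27 / 90 = 8.73

8.73 dB


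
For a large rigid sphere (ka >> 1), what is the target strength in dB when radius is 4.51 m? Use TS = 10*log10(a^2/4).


7.06 dB


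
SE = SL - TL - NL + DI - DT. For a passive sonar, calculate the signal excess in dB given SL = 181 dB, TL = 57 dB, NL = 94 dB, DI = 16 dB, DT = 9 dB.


SE = SL - TL - NL + DI - DT = 181 - 57 - 94 + 16 - 9 = 37

37 dB


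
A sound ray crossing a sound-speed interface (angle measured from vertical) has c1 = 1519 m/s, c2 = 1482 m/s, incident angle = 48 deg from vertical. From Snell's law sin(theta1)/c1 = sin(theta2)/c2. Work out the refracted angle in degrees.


46.47 deg


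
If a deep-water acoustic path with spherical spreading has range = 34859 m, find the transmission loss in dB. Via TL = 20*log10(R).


TL = 20*log10(34859) = 90.85

90.85 dB


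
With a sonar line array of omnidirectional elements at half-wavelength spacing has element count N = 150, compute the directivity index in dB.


DI = 10*log10(150) = 21.76

21.76 dB


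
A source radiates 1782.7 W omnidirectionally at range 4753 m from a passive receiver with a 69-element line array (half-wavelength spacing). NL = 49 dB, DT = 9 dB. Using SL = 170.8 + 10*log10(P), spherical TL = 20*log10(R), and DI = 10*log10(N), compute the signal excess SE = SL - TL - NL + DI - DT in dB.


Step 1: SL = 170.8 + 10*log10(1782.7) = 203.31 dB
Step 2: TL = 20*log10(4753) = 73.54 dB
Step 3: DI = 10*log10(69) = 18.39 dB
Step 4: SE = SL - TL - NL + DI - DT = 203.31 - 73.54 - 49 + 18.39 - 9 = 90.16

90.16 dB


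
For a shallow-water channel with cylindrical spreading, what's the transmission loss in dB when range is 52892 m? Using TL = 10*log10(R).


TL = 10*log10(52892) = 47.23

47.23 dB


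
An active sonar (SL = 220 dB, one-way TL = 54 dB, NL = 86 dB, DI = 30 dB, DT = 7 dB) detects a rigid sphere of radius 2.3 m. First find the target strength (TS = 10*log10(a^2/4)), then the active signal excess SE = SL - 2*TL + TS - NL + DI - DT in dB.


Step 1: TS = 10*log10(2.3^2/4) = 1.21 dB
Step 2: SE = SL - 2*TL + TS - NL + DI - DT = 220 - 2*54 + (1.21) - 86 + 30 - 7 = 50.21

50.21 dB


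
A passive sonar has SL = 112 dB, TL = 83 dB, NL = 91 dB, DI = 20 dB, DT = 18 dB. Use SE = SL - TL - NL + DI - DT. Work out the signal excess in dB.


SE = SL - TL - NL + DI - DT = 112 - 83 - 91 + 20 - 18 = -60

-60 dB


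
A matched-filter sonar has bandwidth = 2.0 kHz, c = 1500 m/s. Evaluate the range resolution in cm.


dR = c/(2*BW) = 1500 / (2 * 2.0e3) = 0.375 m = 37.5 cm

37.5 cm


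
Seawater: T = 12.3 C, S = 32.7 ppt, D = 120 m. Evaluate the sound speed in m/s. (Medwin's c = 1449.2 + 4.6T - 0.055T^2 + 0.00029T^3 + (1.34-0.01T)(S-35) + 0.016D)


c = 1449.2 + 4.6*12.3 - 0.055*12.3^2 + 0.00029*12.3^3 + (1.34 - 0.01*12.3)*(32.7 - 35) + 0.016*120 = 1497.12

1497.12 m/s


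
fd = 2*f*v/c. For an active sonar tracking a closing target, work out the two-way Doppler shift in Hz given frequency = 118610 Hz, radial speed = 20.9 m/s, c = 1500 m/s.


3305.27 Hz


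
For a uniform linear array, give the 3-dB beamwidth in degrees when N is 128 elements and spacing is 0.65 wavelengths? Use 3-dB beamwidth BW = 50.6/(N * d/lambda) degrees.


0.61 deg


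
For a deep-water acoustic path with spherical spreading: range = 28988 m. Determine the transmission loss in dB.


89.24 dB


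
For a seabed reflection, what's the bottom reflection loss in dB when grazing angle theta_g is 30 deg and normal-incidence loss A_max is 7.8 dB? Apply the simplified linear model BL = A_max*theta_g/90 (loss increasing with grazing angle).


BL = A_max * theta_g / 90 = 7.8 * 30 / 90 = 2.6

2.6 dB


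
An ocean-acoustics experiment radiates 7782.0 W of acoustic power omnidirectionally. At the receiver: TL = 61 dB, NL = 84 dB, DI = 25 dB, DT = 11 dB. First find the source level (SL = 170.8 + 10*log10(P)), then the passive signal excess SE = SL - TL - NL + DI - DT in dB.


Step 1: SL = 170.8 + 10*log10(7782.0) = 209.71 dB
Step 2: SE = SL - TL - NL + DI - DT = 209.71 - 61 - 84 + 25 - 11 = 78.71

78.71 dB


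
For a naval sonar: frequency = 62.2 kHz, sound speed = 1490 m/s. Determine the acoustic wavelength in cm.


lambda = c/f = 1490 / 62200 = 0.024 m = 2.4 cm

2.4 cm


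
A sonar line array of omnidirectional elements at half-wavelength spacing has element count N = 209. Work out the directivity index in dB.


23.2 dB


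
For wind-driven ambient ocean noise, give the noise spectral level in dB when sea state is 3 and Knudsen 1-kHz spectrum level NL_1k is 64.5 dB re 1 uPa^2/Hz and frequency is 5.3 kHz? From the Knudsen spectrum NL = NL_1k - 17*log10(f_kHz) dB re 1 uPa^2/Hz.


NL = NL_1k - 17*log10(f_kHz) = 64.5 - 17*log10(5.3) = 64.5 - (12.31) = 52.19

52.19 dB


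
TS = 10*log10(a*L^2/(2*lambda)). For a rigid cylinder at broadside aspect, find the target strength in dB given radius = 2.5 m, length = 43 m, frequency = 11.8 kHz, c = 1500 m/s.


42.6 dB


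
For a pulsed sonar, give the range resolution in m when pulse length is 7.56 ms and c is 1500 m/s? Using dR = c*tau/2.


5.67 m


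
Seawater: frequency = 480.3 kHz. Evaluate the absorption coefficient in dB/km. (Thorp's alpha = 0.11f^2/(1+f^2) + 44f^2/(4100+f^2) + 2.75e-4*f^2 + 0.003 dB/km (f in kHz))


f^2 = 230688.09
alpha = 0.11*230688.09/(1+230688.09) + 44*230688.09/(4100+230688.09) + 2.75e-4*230688.09 + 0.003 = 106.784

106.784 dB/km


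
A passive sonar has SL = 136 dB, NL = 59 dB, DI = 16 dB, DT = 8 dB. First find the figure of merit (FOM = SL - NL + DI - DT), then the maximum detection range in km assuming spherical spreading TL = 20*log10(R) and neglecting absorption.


Step 1: FOM = SL - NL + DI - DT = 136 - 59 + 16 - 8 = 85 dB
Step 2: at max range FOM = TL = 20*log10(R), so R = 10^(85/20) = 17782.79 m = 17.78 km

17.78 km


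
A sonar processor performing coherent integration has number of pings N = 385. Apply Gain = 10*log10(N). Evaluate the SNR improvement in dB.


25.85 dB


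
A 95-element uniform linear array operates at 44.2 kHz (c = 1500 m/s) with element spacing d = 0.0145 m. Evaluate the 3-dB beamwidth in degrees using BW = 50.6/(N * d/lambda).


Step 1: lambda = 1500/44200 = 0.03394 m
Step 2: d/lambda = 0.0145/0.03394 = 0.4272
Step 3: BW = 50.6/(N * d/lambda) = 50.6/(95 * 0.4272) = 1.25

1.25 deg


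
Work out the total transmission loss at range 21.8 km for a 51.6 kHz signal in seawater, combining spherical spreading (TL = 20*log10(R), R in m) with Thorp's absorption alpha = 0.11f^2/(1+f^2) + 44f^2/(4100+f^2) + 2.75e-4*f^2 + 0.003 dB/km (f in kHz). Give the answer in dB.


Step 1 (Thorp): alpha = 0.11*2662.56/(1+2662.56) + 44*2662.56/(4100+2662.56) + 2.75e-4*2662.56 + 0.003 = 18.1689 dB/km
Step 2: TL_spread = 20*log10(21800) = 86.77 dB
Step 3: TL_abs = alpha*R = 18.1689 * 21.8 = 396.08 dB
Step 4: TL_total = 86.77 + 396.08 = 482.85

482.85 dB


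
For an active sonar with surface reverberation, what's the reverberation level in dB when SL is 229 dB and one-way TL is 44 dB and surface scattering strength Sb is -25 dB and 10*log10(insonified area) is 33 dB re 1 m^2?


RL = SL - 2*TL + Sb + 10*log10(A) = 229 - 2*44 + (-25) + 33 = 149

149 dB


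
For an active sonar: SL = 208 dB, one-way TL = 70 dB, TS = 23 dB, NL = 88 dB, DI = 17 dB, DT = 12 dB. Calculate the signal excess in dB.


SE = SL - 2*TL + TS - NL + DI - DT = 208 - 2*70 + (23) - 88 + 17 - 12 = 8

8 dB


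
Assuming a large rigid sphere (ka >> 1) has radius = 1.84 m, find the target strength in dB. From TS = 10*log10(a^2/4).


TS = 10*log10(1.84^2 / 4) = 10*log10(0.8464) = -0.72

-0.72 dB


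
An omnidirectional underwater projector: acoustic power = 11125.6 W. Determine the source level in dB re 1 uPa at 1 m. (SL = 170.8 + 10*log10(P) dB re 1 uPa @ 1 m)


211.26 dB


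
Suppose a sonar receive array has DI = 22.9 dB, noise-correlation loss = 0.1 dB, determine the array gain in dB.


AG = DI - L_corr = 22.9 - 0.1 = 22.8

22.8 dB


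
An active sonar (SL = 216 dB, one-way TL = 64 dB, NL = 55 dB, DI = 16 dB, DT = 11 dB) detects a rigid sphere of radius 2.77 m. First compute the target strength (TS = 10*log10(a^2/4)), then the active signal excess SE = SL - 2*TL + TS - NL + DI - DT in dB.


Step 1: TS = 10*log10(2.77^2/4) = 2.83 dB
Step 2: SE = SL - 2*TL + TS - NL + DI - DT = 216 - 2*64 + (2.83) - 55 + 16 - 11 = 40.83

40.83 dB


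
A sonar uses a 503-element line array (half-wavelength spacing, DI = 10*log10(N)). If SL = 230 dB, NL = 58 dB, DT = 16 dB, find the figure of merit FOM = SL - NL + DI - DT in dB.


Step 1: DI = 10*log10(503) = 27.02 dB
Step 2: FOM = SL - NL + DI - DT = 230 - 58 + 27.02 - 16 = 183.02

183.02 dB


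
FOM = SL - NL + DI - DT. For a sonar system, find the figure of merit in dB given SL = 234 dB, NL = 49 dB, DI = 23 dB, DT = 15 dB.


FOM = SL - NL + DI - DT = 234 - 49 + 23 - 15 = 193

193 dB


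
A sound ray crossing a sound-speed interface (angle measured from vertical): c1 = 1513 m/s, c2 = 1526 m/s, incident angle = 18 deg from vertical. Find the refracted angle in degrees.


18.16 deg


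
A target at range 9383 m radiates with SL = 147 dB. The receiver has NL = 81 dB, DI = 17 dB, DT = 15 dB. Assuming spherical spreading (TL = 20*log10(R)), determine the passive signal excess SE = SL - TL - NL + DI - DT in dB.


Step 1: TL = 20*log10(9383) = 79.45 dB
Step 2: SE = 147 - 79.45 - 81 + 17 - 15 = -11.45

-11.45 dB


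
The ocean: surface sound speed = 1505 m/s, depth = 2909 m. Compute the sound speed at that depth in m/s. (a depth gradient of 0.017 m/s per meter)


1554.453 m/s


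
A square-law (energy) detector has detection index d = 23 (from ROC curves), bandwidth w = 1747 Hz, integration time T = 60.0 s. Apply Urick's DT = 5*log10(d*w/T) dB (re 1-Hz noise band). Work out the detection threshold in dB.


14.13 dB


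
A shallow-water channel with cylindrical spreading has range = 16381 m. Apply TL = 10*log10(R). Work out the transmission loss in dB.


TL = 10*log10(16381) = 42.14

42.14 dB


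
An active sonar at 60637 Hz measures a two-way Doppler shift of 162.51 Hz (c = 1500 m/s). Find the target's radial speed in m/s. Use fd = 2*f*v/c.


2.01 m/s


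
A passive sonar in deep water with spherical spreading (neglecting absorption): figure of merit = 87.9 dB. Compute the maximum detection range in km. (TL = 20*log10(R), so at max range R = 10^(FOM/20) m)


At max range FOM = TL, so 20*log10(R) = 87.9
R = 10^(87.9/20) = 24831.33 m = 24.83 km

24.83 km


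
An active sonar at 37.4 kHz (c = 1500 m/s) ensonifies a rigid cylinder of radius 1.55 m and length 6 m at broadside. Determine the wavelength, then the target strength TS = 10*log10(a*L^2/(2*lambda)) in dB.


Step 1: lambda = c/f = 1500/37400 = 0.04011 m
Step 2: TS = 10*log10(a*L^2/(2*lambda)) = 10*log10(1.55*6^2/(2*0.04011)) = 28.42

28.42 dB


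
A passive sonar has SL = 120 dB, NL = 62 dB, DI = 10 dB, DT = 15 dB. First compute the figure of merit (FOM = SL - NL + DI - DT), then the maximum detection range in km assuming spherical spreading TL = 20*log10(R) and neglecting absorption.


Step 1: FOM = SL - NL + DI - DT = 120 - 62 + 10 - 15 = 53 dB
Step 2: at max range FOM = TL = 20*log10(R), so R = 10^(53/20) = 446.68 m = 0.45 km

0.45 km


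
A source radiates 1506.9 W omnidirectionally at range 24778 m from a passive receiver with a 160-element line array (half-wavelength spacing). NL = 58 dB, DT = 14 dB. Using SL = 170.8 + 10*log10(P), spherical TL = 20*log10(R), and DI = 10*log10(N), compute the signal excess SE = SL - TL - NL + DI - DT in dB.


Step 1: SL = 170.8 + 10*log10(1506.9) = 202.58 dB
Step 2: TL = 20*log10(24778) = 87.88 dB
Step 3: DI = 10*log10(160) = 22.04 dB
Step 4: SE = SL - TL - NL + DI - DT = 202.58 - 87.88 - 58 + 22.04 - 14 = 64.74

64.74 dB


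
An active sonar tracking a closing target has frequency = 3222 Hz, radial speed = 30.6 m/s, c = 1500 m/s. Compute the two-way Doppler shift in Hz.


131.46 Hz
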